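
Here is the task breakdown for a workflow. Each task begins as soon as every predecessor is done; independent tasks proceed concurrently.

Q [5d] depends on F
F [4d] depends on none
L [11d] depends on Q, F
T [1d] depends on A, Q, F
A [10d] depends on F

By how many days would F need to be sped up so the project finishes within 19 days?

Current finish: 20 days; target: 19.
F is on every critical path, so each day cut from F cuts the finish by one (this holds down to a finish of 17).
Need 20 − 19 = 1 day off F → F becomes 3 days, finish becomes 19.

1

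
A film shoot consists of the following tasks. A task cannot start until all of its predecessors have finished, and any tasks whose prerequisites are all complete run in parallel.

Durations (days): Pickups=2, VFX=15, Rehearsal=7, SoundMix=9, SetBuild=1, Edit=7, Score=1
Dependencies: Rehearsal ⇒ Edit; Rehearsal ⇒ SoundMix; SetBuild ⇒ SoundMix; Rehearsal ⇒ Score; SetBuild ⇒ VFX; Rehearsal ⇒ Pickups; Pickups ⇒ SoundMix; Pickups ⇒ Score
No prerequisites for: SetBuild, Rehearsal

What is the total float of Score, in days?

8

The longest chain is Rehearsal→Pickups→SoundMix = 7+2+9 = 18; overall finish 18 days.
Score finishes as early as 10 and must finish by 18.
So Score can slip 18 − 10 = 8 days.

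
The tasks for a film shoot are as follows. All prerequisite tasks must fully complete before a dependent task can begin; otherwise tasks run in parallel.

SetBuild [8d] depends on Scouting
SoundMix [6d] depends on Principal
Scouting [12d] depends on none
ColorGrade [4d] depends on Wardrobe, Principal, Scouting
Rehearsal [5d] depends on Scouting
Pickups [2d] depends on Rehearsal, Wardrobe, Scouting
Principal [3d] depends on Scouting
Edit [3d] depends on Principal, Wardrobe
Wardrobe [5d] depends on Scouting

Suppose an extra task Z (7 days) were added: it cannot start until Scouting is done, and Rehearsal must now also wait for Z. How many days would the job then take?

26

Originally the job takes 21 days.
With Z inserted, Rehearsal now waits for max(Scouting, Z).
New critical path: Scouting→Z→Rehearsal→Pickups = 12+7+5+2 = 26 ⇒ 26 days.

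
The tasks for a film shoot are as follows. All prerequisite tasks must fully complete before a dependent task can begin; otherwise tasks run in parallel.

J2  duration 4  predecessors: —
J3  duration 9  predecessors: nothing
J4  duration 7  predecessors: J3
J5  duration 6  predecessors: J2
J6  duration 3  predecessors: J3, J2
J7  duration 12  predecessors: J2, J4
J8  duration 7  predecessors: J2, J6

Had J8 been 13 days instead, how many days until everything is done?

28

Baseline: J3→J4→J7 = 9+7+12 = 28 → 28 days.
J8 is off the critical path — its longest chain is 19 days, giving 9 of slack.
No other chain overtakes it, so the finish is 28 days.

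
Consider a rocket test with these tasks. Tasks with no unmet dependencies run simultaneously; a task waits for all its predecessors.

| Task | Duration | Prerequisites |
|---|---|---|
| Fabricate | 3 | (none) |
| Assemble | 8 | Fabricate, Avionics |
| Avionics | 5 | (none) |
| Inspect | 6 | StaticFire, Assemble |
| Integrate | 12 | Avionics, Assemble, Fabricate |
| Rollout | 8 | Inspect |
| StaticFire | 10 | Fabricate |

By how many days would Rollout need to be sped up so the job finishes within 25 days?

Current finish: 27 days; target: 25.
Rollout is on every critical path, so each day cut from Rollout cuts the finish by one (this holds down to a finish of 25).
Need 27 − 25 = 2 days off Rollout → Rollout becomes 6 days, finish becomes 25.

2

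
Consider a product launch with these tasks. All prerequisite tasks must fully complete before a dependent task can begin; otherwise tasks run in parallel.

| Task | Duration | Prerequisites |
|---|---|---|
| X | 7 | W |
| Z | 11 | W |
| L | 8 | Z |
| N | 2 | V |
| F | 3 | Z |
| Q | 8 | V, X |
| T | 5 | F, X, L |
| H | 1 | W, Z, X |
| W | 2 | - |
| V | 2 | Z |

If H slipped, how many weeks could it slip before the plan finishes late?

12

The longest chain is W→Z→L→T = 2+11+8+5 = 26; overall finish 26 weeks.
The longest chain containing H totals 14 weeks.
Float = 26 − 14 = 12.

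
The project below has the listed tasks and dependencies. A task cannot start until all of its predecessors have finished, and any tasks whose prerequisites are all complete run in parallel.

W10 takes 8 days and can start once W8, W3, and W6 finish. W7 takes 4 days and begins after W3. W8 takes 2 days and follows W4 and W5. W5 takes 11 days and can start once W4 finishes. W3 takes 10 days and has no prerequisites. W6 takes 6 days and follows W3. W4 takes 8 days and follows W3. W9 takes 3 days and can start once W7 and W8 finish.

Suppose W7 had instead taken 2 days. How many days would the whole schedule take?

Critical path before the change: W3→W4→W5→W8→W10 = 10+8+11+2+8 = 39 giving 39 days.
W7 is off the critical path — its longest chain is 17 days, giving 22 of slack.
That remains the longest chain; total 39 days.

39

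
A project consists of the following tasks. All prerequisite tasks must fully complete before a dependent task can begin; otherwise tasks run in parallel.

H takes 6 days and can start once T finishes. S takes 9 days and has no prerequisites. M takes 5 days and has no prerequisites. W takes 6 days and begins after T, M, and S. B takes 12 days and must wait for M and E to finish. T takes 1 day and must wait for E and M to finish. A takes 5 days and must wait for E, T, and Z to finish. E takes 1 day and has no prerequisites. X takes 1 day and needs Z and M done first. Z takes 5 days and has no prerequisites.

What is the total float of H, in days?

The longest chain is M→B = 5+12 = 17; overall finish 17 days.
H finishes as early as 12 and must finish by 17.
So H can slip 17 − 12 = 5 days.

5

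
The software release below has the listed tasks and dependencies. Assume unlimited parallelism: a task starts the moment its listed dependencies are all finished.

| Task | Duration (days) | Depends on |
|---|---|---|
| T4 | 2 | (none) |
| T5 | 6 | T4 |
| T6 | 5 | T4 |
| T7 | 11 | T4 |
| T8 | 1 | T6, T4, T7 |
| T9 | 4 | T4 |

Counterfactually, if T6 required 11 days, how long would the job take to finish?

Baseline: T4→T7→T8 = 2+11+1 = 14 → 14 days.
T6 has 6 days of float (longest path through it is 8).
The binding chain switches to T4→T6→T8 = 2+11+1 = 14; finish 14 days.

14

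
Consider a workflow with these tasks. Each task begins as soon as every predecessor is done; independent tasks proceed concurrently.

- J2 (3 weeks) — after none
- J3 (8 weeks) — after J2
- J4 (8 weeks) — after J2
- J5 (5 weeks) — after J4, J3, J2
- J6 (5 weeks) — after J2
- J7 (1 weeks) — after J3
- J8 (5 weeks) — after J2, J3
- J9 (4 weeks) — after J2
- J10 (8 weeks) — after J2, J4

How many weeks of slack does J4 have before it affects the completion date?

J2→J4→J10 = 3+8+8 = 19 sets the makespan at 19 weeks.
Longest path through J4: 19 weeks (earliest finish 11, latest finish 11).
Float = 19 − 19 = 0.

0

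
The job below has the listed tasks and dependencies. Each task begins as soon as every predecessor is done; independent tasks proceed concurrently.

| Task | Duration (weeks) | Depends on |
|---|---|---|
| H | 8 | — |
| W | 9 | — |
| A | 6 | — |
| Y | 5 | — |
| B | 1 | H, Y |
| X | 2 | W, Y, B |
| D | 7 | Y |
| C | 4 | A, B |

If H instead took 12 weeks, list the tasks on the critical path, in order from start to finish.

H, B, C

Baseline: H→B→C = 8+1+4 = 13 → 13 weeks.
Since H is critical, the +4 change carries straight to that chain (now 17 weeks).
No other chain overtakes it, so the finish is 17 weeks.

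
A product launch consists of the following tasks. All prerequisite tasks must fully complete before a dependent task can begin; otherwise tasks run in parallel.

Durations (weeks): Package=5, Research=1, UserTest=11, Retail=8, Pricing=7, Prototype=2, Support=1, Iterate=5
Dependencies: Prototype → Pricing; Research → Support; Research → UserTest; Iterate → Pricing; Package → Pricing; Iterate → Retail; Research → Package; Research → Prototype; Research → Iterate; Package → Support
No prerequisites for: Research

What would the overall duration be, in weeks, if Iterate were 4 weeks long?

13

Baseline: Research→Iterate→Retail = 1+5+8 = 14 → 14 weeks.
Iterate lies on that path, so at 4 weeks the path becomes 13 weeks.
No other chain overtakes it, so the finish is 13 weeks.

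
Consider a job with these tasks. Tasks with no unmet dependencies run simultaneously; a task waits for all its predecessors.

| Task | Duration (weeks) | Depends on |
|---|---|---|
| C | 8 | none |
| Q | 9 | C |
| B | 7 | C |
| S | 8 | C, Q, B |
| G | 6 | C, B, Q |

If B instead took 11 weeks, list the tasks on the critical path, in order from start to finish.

Baseline: C→Q→S = 8+9+8 = 25 → 25 weeks.
The longest path through B is only 23 weeks, so B has float 2.
The binding chain switches to C→B→S = 8+11+8 = 27; finish 27 weeks.

C, B, S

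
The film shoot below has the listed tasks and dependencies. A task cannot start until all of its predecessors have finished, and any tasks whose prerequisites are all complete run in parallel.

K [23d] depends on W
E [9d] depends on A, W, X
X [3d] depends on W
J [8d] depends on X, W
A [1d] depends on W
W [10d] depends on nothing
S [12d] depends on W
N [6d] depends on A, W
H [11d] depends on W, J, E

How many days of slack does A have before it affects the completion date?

2

Critical path: W→X→E→H = 10+3+9+11 = 33, so the finish is 33 days.
A finishes as early as 11 and must finish by 13.
Float = 33 − 31 = 2.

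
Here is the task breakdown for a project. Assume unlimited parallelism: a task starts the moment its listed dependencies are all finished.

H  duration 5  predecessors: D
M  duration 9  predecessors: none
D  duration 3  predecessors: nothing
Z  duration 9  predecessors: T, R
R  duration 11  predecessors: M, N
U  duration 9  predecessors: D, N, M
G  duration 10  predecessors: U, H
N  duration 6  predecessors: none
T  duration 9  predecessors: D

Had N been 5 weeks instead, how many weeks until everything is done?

29

Actual critical path: M→R→Z = 9+11+9 = 29 ⇒ 29 weeks.
N is off the critical path — its longest chain is 26 weeks, giving 3 of slack.
The critical path is still M→R→Z; finish is now 29 weeks.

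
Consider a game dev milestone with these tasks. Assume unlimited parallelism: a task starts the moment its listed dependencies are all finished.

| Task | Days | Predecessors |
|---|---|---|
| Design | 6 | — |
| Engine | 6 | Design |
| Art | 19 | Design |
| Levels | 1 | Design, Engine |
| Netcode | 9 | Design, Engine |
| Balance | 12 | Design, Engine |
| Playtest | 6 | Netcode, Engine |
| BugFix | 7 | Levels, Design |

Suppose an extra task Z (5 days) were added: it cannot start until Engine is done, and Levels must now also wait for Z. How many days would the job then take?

27

Originally the job takes 27 days.
With Z inserted, Levels now waits for max(Design, Engine, Z).
New critical path: Design→Engine→Netcode→Playtest = 6+6+9+6 = 27 ⇒ 27 days.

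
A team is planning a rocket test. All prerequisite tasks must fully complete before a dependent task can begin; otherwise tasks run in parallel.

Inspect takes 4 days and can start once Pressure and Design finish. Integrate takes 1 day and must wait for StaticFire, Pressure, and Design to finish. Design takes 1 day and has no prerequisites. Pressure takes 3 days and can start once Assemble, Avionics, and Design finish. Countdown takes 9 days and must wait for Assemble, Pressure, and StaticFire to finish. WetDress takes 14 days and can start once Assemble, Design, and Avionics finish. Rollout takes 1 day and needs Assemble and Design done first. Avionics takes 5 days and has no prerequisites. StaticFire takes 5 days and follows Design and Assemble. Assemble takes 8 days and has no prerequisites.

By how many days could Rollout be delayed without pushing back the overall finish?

13

Assemble→WetDress = 8+14 = 22 sets the makespan at 22 days.
Rollout finishes as early as 9 and must finish by 22.
Float = 22 − 9 = 13.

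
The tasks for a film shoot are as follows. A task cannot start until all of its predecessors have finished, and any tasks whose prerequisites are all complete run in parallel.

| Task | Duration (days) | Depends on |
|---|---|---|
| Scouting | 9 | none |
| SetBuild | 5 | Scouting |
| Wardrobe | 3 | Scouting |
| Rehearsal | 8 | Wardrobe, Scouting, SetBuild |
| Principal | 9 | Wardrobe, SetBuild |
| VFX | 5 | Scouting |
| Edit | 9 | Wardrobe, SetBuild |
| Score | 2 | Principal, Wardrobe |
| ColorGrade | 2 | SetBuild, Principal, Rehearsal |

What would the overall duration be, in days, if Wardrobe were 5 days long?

Critical path before the change: Scouting→SetBuild→Principal→Score = 9+5+9+2 = 25 giving 25 days.
The longest path through Wardrobe is only 23 days, so Wardrobe has float 2.
No other chain overtakes it, so the finish is 25 days.

25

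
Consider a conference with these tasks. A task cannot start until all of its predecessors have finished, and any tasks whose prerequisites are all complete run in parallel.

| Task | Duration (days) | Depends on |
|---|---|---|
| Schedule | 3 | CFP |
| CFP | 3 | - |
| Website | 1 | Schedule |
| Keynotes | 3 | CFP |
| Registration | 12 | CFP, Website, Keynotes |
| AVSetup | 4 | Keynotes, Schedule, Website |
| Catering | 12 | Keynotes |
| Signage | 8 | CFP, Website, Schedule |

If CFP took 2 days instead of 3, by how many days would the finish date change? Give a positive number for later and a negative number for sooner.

-1

Baseline: CFP→Schedule→Website→Registration = 3+3+1+12 = 19 → 19 days.
CFP is on the critical path; changing it to 2 makes that path 18 days.
The critical path is still CFP→Schedule→Website→Registration; finish is now 18 days.
Change in finish: 18 − 19 = -1 days.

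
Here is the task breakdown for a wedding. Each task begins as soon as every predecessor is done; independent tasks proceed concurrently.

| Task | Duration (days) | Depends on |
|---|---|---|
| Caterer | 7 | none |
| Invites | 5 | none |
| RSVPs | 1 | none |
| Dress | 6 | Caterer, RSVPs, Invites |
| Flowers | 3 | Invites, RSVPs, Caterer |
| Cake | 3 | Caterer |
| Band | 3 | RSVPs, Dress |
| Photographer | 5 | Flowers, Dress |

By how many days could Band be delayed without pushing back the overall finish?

2

Critical path: Caterer→Dress→Photographer = 7+6+5 = 18, so the finish is 18 days.
Band finishes as early as 16 and must finish by 18.
Float = 18 − 16 = 2.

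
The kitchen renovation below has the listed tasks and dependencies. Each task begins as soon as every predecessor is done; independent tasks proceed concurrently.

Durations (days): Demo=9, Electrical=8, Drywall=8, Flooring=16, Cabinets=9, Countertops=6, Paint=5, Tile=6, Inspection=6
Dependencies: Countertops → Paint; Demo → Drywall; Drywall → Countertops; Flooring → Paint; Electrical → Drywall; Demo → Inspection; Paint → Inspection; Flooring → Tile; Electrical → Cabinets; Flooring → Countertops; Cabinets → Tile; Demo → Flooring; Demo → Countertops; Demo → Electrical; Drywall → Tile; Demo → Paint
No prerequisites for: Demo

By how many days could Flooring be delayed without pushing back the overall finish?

0

The longest chain is Demo→Electrical→Drywall→Countertops→Paint→Inspection = 9+8+8+6+5+6 = 42; overall finish 42 days.
Longest path through Flooring: 42 days (earliest finish 25, latest finish 25).
Float = 42 − 42 = 0.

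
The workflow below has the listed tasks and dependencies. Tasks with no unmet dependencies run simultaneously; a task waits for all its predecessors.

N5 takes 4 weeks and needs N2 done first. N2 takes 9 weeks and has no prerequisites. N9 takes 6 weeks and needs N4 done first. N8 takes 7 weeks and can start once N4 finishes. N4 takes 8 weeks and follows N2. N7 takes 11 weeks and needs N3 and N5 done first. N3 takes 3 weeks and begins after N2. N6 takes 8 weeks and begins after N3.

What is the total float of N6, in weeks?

The longest chain is N2→N4→N8 = 9+8+7 = 24; overall finish 24 weeks.
The longest chain containing N6 totals 20 weeks.
Slack of N6 = 16 − 12 = 4 weeks.

4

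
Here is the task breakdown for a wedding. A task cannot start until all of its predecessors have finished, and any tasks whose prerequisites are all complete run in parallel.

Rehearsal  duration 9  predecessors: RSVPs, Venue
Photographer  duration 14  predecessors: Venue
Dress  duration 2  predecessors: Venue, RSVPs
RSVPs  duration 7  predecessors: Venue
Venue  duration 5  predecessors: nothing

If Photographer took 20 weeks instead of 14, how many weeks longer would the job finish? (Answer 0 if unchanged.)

4

Actual critical path: Venue→RSVPs→Rehearsal = 5+7+9 = 21 ⇒ 21 weeks.
The longest path through Photographer is only 19 weeks, so Photographer has float 2.
Now Venue→Photographer = 5+20 = 25 is longest, so the finish becomes 25 weeks.
Change in finish: 25 − 21 = +4 weeks.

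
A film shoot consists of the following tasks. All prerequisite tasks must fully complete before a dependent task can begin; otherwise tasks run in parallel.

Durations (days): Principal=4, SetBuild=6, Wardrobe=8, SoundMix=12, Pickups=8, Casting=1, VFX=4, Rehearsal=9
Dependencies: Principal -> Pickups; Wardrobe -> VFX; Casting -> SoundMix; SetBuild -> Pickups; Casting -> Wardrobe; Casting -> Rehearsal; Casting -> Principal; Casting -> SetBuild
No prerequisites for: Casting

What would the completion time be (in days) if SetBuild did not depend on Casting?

14

Before: longest chain Casting→SetBuild→Pickups = 1+6+8 = 15, finish 15.
Without Casting→SetBuild, SetBuild's earliest start moves from 1 to 0.
The longest chain is now SetBuild→Pickups = 6+8 = 14, so the film shoot takes 14 days.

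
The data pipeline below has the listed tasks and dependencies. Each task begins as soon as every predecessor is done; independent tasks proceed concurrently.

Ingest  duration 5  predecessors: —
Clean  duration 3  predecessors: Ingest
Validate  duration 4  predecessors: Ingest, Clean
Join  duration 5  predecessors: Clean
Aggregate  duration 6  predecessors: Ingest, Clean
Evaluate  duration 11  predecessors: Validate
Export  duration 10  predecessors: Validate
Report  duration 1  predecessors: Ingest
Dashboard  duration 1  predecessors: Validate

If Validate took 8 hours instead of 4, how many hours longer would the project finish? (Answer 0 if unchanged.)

4

Actual critical path: Ingest→Clean→Validate→Evaluate = 5+3+4+11 = 23 ⇒ 23 hours.
Validate is on the critical path; changing it to 8 makes that path 27 hours.
No other chain overtakes it, so the finish is 27 hours.
Change in finish: 27 − 23 = +4 hours.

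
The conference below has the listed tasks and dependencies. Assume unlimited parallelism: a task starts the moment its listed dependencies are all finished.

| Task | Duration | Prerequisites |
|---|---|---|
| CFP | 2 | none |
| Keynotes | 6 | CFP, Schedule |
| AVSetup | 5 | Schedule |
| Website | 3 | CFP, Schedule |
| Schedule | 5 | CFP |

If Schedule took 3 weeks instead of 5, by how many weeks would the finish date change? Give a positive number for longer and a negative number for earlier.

-2

Baseline: CFP→Schedule→Keynotes = 2+5+6 = 13 → 13 weeks.
Schedule lies on that path, so at 3 weeks the path becomes 11 weeks.
No other chain overtakes it, so the finish is 11 weeks.
Change in finish: 11 − 13 = -2 weeks.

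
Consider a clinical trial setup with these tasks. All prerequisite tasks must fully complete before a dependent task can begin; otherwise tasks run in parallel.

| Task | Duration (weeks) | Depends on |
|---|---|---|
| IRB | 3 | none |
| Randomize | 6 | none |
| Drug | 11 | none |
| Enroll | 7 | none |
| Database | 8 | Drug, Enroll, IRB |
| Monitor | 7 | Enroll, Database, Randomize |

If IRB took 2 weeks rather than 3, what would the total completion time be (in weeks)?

26

Baseline: Drug→Database→Monitor = 11+8+7 = 26 → 26 weeks.
IRB has 8 weeks of float (longest path through it is 18).
The critical path is still Drug→Database→Monitor; finish is now 26 weeks.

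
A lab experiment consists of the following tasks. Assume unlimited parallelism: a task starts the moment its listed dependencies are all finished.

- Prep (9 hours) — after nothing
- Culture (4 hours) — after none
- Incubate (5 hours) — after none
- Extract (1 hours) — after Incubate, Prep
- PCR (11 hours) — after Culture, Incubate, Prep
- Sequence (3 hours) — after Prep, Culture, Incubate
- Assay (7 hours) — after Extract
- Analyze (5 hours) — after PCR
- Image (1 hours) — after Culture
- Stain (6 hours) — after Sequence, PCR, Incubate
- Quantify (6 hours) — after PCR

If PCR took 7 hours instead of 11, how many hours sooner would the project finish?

The binding path is Prep→PCR→Stain = 9+11+6 = 26; finish at 26 hours.
PCR lies on that path, so at 7 hours the path becomes 22 hours.
No other chain overtakes it, so the finish is 22 hours.
Change in finish: 22 − 26 = -4 hours.

4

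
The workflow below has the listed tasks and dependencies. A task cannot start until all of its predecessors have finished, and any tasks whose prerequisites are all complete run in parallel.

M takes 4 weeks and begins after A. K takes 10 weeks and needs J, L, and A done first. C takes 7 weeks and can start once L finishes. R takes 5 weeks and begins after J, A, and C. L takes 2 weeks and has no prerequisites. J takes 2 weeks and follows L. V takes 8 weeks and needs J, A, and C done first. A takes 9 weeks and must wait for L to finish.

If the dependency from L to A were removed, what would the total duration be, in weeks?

19

Before: longest chain L→A→K = 2+9+10 = 21, finish 21.
Without L→A, A's earliest start moves from 2 to 0.
New critical path: A→K = 9+10 = 19 ⇒ 19 weeks.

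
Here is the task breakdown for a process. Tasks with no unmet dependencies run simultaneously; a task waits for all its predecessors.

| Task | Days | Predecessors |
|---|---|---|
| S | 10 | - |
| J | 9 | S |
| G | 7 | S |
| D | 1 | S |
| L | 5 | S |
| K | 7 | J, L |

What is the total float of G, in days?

The longest chain is S→J→K = 10+9+7 = 26; overall finish 26 days.
Longest path through G: 17 days (earliest finish 17, latest finish 26).
Float = 26 − 17 = 9.

9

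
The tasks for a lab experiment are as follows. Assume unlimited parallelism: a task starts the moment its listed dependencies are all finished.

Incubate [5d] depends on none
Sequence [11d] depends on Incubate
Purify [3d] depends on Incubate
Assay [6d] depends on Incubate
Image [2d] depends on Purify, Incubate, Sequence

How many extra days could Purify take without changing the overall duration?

Critical path: Incubate→Sequence→Image = 5+11+2 = 18, so the finish is 18 days.
Longest path through Purify: 10 days (earliest finish 8, latest finish 16).
Slack of Purify = 13 − 5 = 8 days.

8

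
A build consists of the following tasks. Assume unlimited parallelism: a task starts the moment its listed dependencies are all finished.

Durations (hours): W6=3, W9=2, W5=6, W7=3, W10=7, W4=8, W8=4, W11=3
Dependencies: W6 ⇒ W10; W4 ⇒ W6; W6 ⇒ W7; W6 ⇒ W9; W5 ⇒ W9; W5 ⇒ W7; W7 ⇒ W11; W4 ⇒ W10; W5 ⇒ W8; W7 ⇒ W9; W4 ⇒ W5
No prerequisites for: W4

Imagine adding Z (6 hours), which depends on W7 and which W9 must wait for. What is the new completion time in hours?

Originally the plan takes 20 hours.
With Z inserted, W9 now waits for max(W6, W5, W7, Z).
New critical path: W4→W5→W7→Z→W9 = 8+6+3+6+2 = 25 ⇒ 25 hours.

25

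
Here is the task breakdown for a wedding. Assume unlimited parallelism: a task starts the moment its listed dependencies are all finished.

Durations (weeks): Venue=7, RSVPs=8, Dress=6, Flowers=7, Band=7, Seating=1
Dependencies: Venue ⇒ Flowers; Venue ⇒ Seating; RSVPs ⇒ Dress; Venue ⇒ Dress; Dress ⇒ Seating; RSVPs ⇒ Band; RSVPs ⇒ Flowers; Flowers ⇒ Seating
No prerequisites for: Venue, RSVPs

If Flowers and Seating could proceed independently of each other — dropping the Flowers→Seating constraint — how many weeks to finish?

15

Original critical path: RSVPs→Flowers→Seating = 8+7+1 = 16 ⇒ 16 weeks.
Without Flowers→Seating, Seating's earliest start moves from 15 to 14.
New critical path: RSVPs→Dress→Seating = 8+6+1 = 15 ⇒ 15 weeks.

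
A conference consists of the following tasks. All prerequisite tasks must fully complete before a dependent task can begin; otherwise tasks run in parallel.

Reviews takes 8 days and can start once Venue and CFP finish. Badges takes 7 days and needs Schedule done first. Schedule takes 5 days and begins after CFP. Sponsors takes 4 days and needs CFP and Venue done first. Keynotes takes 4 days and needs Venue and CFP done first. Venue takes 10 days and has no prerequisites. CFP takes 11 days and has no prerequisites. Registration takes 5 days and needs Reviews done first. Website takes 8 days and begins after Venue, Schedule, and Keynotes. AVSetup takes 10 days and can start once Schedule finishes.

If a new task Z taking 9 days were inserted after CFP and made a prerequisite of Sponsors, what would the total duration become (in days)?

26

Originally the project takes 26 days.
With Z inserted, Sponsors now waits for max(CFP, Venue, Z).
New critical path: CFP→Schedule→AVSetup = 11+5+10 = 26 ⇒ 26 days.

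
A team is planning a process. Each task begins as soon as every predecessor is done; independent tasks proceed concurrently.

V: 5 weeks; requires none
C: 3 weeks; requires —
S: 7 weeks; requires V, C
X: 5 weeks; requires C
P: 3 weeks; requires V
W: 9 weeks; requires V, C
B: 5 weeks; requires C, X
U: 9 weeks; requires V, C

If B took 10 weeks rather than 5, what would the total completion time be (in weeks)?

Critical path before the change: V→W = 5+9 = 14 giving 14 weeks.
B has 1 week of float (longest path through it is 13).
The binding chain switches to C→X→B = 3+5+10 = 18; finish 18 weeks.

18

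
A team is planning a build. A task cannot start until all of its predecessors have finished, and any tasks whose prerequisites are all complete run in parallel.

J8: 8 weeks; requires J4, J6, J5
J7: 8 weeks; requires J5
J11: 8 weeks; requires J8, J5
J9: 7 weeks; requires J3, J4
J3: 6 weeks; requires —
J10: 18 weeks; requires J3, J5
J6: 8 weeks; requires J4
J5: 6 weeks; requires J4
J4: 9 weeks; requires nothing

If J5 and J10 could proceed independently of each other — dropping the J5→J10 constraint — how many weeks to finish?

33

Before: longest chain J4→J5→J10 = 9+6+18 = 33, finish 33.
Without J5→J10, J10's earliest start moves from 15 to 6.
New critical path: J4→J6→J8→J11 = 9+8+8+8 = 33 ⇒ 33 weeks.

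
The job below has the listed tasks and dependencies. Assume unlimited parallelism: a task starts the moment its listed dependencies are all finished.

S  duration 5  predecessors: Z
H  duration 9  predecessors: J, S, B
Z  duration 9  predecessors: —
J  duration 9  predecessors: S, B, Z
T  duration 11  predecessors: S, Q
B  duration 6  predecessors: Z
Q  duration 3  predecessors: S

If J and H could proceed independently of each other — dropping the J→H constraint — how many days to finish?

28

Original critical path: Z→B→J→H = 9+6+9+9 = 33 ⇒ 33 days.
Without J→H, H's earliest start moves from 24 to 15.
New critical path: Z→S→Q→T = 9+5+3+11 = 28 ⇒ 28 days.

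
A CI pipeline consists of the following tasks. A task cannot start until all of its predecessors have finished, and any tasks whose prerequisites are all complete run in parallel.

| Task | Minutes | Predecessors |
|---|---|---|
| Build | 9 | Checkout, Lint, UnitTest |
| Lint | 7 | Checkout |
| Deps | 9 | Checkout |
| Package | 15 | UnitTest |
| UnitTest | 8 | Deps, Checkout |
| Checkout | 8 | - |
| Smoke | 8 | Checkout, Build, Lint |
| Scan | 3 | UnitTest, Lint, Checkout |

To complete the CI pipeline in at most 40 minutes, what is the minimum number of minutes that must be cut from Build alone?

Current finish: 42 minutes; target: 40.
Build is on every critical path, so each minute cut from Build cuts the finish by one (this holds down to a finish of 40).
Need 42 − 40 = 2 minutes off Build → Build becomes 7 minutes, finish becomes 40.

2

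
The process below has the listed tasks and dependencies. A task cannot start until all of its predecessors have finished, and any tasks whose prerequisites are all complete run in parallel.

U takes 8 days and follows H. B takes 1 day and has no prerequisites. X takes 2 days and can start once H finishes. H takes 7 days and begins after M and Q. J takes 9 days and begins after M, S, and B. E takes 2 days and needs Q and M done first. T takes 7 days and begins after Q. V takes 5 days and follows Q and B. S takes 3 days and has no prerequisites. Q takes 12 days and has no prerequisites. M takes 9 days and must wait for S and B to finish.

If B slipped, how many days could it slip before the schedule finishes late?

2

S→M→H→U = 3+9+7+8 = 27 sets the makespan at 27 days.
B finishes as early as 1 and must finish by 3.
Float = 27 − 25 = 2.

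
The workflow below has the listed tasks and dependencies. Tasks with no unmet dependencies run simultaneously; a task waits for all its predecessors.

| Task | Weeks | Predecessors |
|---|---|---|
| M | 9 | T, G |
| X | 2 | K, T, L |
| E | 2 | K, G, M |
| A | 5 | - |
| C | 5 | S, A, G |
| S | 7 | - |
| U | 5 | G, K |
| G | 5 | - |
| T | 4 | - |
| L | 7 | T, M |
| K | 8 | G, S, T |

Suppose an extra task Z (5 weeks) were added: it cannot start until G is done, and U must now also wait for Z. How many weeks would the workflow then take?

Originally the workflow takes 23 weeks.
With Z inserted, U now waits for max(G, K, Z).
New critical path: G→M→L→X = 5+9+7+2 = 23 ⇒ 23 weeks.

23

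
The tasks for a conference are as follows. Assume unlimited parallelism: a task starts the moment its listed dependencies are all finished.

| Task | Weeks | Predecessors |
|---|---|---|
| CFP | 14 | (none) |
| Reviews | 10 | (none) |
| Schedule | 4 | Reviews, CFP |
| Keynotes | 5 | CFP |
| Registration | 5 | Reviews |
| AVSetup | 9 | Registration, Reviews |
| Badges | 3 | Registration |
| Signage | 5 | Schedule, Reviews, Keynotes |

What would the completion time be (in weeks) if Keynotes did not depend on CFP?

Original critical path: CFP→Keynotes→Signage = 14+5+5 = 24 ⇒ 24 weeks.
Without CFP→Keynotes, Keynotes's earliest start moves from 14 to 0.
After: Reviews→Registration→AVSetup = 10+5+9 = 24 → 24 weeks.

24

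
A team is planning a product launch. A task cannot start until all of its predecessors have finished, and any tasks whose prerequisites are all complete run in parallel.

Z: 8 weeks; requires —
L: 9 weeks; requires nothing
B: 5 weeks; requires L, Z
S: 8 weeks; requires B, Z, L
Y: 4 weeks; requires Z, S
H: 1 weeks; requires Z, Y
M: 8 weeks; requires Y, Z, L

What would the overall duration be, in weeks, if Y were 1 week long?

31

As given, the longest chain is L→B→S→Y→M = 9+5+8+4+8 = 34, so the finish is 34 weeks.
Y lies on that path, so at 1 week the path becomes 31 weeks.
The critical path is still L→B→S→Y→M; finish is now 31 weeks.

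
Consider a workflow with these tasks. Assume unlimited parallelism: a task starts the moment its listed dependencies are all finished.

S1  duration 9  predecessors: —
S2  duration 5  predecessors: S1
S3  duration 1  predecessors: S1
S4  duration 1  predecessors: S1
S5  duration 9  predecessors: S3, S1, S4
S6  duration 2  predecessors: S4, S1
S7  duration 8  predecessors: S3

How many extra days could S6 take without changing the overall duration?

The longest chain is S1→S3→S5 = 9+1+9 = 19; overall finish 19 days.
Longest path through S6: 12 days (earliest finish 12, latest finish 19).
Float = 19 − 12 = 7.

7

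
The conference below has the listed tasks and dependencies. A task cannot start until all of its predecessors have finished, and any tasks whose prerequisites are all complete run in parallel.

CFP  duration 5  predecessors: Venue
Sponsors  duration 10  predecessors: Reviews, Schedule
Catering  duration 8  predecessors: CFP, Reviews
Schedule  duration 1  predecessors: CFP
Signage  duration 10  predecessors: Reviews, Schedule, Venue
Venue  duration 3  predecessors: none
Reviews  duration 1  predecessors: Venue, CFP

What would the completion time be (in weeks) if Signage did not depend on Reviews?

19

Before: longest chain Venue→CFP→Reviews→Sponsors = 3+5+1+10 = 19, finish 19.
Dropping Reviews→Signage doesn't change Signage's earliest start (9); another predecessor still binds.
After: Venue→CFP→Reviews→Sponsors = 3+5+1+10 = 19 → 19 weeks.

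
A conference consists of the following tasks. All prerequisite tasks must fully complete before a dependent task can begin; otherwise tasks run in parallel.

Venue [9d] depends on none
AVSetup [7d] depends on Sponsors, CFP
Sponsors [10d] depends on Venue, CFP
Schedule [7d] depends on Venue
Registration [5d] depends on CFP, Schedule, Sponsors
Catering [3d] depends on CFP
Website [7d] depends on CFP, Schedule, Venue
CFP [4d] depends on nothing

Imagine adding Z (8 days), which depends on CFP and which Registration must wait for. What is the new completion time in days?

26

Originally the job takes 26 days.
With Z inserted, Registration now waits for max(CFP, Schedule, Sponsors, Z).
New critical path: Venue→Sponsors→AVSetup = 9+10+7 = 26 ⇒ 26 days.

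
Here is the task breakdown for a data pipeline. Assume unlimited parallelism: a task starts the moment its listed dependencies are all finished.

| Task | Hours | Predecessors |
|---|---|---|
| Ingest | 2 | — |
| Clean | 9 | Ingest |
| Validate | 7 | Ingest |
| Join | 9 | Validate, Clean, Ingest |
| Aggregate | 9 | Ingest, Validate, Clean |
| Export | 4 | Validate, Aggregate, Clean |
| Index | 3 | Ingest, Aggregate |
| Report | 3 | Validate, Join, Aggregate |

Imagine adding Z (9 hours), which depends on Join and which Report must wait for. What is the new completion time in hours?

Originally the schedule takes 24 hours.
With Z inserted, Report now waits for max(Validate, Join, Aggregate, Z).
New critical path: Ingest→Clean→Join→Z→Report = 2+9+9+9+3 = 32 ⇒ 32 hours.

32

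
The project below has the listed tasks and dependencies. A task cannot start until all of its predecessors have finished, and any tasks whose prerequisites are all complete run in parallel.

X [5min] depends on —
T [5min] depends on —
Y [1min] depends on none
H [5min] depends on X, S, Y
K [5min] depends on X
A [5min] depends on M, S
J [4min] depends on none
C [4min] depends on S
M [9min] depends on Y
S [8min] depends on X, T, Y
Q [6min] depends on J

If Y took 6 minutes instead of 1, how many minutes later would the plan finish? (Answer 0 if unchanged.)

2

The binding path is X→S→H = 5+8+5 = 18; finish at 18 minutes.
Y is off the critical path — its longest chain is 15 minutes, giving 3 of slack.
The binding chain switches to Y→M→A = 6+9+5 = 20; finish 20 minutes.
Change in finish: 20 − 18 = +2 minutes.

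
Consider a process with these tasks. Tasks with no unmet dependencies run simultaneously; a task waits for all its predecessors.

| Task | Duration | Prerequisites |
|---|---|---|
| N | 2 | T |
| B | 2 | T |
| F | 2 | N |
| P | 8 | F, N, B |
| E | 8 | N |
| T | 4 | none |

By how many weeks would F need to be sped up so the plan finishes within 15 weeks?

1

Current finish: 16 weeks; target: 15.
F is on every critical path, so each week cut from F cuts the finish by one (this holds down to a finish of 15).
Need 16 − 15 = 1 week off F → F becomes 1 week, finish becomes 15.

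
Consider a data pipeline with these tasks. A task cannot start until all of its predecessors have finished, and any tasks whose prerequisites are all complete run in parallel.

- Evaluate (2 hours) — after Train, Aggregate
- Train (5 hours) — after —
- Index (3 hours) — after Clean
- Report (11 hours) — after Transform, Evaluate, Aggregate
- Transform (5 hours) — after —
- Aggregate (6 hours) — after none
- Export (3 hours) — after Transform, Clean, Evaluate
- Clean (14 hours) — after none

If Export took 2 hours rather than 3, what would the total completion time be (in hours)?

Critical path before the change: Aggregate→Evaluate→Report = 6+2+11 = 19 giving 19 hours.
The longest path through Export is only 17 hours, so Export has float 2.
That remains the longest chain; total 19 hours.

19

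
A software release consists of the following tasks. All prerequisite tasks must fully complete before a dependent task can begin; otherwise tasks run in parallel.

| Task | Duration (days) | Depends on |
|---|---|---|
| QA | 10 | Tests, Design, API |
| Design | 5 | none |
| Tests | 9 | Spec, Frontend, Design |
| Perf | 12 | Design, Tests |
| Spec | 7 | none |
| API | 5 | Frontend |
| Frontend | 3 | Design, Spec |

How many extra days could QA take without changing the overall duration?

2

Spec→Frontend→Tests→Perf = 7+3+9+12 = 31 sets the makespan at 31 days.
The longest chain containing QA totals 29 days.
Slack of QA = 21 − 19 = 2 days.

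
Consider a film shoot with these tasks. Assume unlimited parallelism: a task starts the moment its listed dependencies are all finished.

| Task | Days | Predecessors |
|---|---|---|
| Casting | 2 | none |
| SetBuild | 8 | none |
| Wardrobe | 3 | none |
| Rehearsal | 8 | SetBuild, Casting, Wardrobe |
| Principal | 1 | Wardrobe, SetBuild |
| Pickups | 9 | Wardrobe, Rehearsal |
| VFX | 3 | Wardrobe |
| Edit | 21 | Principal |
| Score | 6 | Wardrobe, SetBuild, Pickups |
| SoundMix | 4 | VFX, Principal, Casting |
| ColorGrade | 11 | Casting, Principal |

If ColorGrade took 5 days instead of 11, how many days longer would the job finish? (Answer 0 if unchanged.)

0

Critical path before the change: SetBuild→Rehearsal→Pickups→Score = 8+8+9+6 = 31 giving 31 days.
ColorGrade has 11 days of float (longest path through it is 20).
No other chain overtakes it, so the finish is 31 days.
Change in finish: 31 − 31 = +0 days.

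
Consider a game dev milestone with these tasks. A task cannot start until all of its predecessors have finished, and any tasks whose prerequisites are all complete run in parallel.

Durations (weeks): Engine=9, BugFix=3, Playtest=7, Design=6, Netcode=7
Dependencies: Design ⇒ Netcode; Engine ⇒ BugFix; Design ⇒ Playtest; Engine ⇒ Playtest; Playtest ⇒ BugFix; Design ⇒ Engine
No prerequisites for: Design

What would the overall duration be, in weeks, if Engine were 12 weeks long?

Critical path before the change: Design→Engine→Playtest→BugFix = 6+9+7+3 = 25 giving 25 weeks.
Engine lies on that path, so at 12 weeks the path becomes 28 weeks.
The critical path is still Design→Engine→Playtest→BugFix; finish is now 28 weeks.

28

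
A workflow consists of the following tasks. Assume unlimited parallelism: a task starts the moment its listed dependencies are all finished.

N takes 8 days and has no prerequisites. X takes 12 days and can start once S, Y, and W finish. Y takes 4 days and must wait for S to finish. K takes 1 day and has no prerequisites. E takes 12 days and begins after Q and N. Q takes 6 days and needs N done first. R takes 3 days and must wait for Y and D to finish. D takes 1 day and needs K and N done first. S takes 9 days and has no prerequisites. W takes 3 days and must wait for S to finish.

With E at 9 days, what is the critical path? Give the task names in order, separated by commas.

S, Y, X

The binding path is N→Q→E = 8+6+12 = 26; finish at 26 days.
E is on the critical path; changing it to 9 makes that path 23 days.
New critical path: S→Y→X = 9+4+12 = 25 ⇒ 25 days.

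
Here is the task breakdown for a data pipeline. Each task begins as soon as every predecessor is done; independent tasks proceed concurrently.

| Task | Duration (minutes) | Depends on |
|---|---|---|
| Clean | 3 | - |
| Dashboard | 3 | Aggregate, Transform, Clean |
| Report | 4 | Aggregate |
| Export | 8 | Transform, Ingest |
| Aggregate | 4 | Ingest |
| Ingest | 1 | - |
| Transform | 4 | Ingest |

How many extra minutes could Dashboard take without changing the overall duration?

5

The longest chain is Ingest→Transform→Export = 1+4+8 = 13; overall finish 13 minutes.
Longest path through Dashboard: 8 minutes (earliest finish 8, latest finish 13).
So Dashboard can slip 13 − 8 = 5 minutes.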